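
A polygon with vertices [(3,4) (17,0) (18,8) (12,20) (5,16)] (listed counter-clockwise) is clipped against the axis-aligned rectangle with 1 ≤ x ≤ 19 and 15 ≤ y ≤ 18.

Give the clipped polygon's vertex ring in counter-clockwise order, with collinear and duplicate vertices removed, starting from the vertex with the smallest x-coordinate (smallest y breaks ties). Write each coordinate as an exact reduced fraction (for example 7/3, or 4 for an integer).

Clipped polygon: [(29/6,15) (29/2,15) (13,18) (17/2,18) (5,16)]

1. After x ≥ 1: [(3,4) (17,0) (18,8) (12,20) (5,16)]
2. After x ≤ 19: [(3,4) (17,0) (18,8) (12,20) (5,16)]
3. After y ≥ 15: [(29/6,15) (29/2,15) (12,20) (5,16)]
4. After y ≤ 18: [(29/6,15) (29/2,15) (13,18) (17/2,18) (5,16)]
5. Canonical ring: [(29/6,15) (29/2,15) (13,18) (17/2,18) (5,16)]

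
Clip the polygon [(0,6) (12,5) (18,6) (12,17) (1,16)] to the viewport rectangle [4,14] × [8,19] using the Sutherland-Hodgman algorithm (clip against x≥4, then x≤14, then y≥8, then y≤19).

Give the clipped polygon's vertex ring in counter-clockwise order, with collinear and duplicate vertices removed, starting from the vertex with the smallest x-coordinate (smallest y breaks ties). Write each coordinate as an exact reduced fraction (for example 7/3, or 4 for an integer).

1. After x ≥ 4: [(4,17/3) (12,5) (18,6) (12,17) (4,179/11)]
2. After x ≤ 14: [(4,17/3) (12,5) (14,16/3) (14,40/3) (12,17) (4,179/11)]
3. After y ≥ 8: [(4,8) (14,8) (14,40/3) (12,17) (4,179/11)]
4. After y ≤ 19: [(4,8) (14,8) (14,40/3) (12,17) (4,179/11)]
5. Canonical ring: [(4,8) (14,8) (14,40/3) (12,17) (4,179/11)]

Clipped polygon: [(4,8) (14,8) (14,40/3) (12,17) (4,179/11)]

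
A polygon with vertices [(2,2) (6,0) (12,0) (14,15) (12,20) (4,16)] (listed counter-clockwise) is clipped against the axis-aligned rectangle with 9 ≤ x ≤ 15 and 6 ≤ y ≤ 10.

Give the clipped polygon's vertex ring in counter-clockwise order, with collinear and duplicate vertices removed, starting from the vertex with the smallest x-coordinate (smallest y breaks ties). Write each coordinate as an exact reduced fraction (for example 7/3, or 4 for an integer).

Clipped polygon: [(9,6) (64/5,6) (40/3,10) (9,10)]

1. After x ≥ 9: [(9,0) (12,0) (14,15) (12,20) (9,37/2)]
2. After x ≤ 15: [(9,0) (12,0) (14,15) (12,20) (9,37/2)]
3. After y ≥ 6: [(9,6) (64/5,6) (14,15) (12,20) (9,37/2)]
4. After y ≤ 10: [(9,10) (9,6) (64/5,6) (40/3,10)]
5. Canonical ring: [(9,6) (64/5,6) (40/3,10) (9,10)]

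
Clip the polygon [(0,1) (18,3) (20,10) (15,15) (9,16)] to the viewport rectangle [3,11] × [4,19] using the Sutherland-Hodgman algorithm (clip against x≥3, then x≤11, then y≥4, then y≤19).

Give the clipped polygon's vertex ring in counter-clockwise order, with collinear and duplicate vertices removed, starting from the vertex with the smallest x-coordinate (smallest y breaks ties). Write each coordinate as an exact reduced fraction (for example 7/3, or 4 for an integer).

1. After x ≥ 3: [(3,6) (3,4/3) (18,3) (20,10) (15,15) (9,16)]
2. After x ≤ 11: [(3,6) (3,4/3) (11,20/9) (11,47/3) (9,16)]
3. After y ≥ 4: [(3,6) (3,4) (11,4) (11,47/3) (9,16)]
4. After y ≤ 19: [(3,6) (3,4) (11,4) (11,47/3) (9,16)]
5. Canonical ring: [(3,4) (11,4) (11,47/3) (9,16) (3,6)]

Clipped polygon: [(3,4) (11,4) (11,47/3) (9,16) (3,6)]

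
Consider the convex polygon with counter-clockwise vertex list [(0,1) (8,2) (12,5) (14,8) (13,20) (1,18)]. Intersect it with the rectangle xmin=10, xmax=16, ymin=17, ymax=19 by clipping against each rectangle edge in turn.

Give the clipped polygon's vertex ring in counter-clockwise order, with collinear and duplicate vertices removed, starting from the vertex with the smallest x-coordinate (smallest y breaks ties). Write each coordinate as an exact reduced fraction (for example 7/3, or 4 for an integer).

Clipped polygon: [(10,17) (53/4,17) (157/12,19) (10,19)]

1. After x ≥ 10: [(10,7/2) (12,5) (14,8) (13,20) (10,39/2)]
2. After x ≤ 16: [(10,7/2) (12,5) (14,8) (13,20) (10,39/2)]
3. After y ≥ 17: [(10,17) (53/4,17) (13,20) (10,39/2)]
4. After y ≤ 19: [(10,19) (10,17) (53/4,17) (157/12,19)]
5. Canonical ring: [(10,17) (53/4,17) (157/12,19) (10,19)]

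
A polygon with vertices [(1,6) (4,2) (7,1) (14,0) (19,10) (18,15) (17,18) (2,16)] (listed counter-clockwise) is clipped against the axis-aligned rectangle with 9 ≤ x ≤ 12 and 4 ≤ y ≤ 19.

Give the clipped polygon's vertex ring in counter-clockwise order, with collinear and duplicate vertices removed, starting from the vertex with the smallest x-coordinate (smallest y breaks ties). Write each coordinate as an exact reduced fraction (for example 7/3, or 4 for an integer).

Clipped polygon: [(9,4) (12,4) (12,52/3) (9,254/15)]

1. After x ≥ 9: [(9,5/7) (14,0) (19,10) (18,15) (17,18) (9,254/15)]
2. After x ≤ 12: [(9,5/7) (12,2/7) (12,52/3) (9,254/15)]
3. After y ≥ 4: [(9,4) (12,4) (12,52/3) (9,254/15)]
4. After y ≤ 19: [(9,4) (12,4) (12,52/3) (9,254/15)]
5. Canonical ring: [(9,4) (12,4) (12,52/3) (9,254/15)]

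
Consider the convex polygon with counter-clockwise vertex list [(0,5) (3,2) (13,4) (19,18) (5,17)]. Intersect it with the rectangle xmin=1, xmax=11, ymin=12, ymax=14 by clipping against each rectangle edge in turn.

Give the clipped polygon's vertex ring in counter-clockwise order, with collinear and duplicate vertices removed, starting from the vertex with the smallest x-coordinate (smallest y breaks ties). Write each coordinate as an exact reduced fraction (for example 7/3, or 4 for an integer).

Clipped polygon: [(35/12,12) (11,12) (11,14) (15/4,14)]

1. After x ≥ 1: [(1,37/5) (1,4) (3,2) (13,4) (19,18) (5,17)]
2. After x ≤ 11: [(1,37/5) (1,4) (3,2) (11,18/5) (11,122/7) (5,17)]
3. After y ≥ 12: [(35/12,12) (11,12) (11,122/7) (5,17)]
4. After y ≤ 14: [(15/4,14) (35/12,12) (11,12) (11,14)]
5. Canonical ring: [(35/12,12) (11,12) (11,14) (15/4,14)]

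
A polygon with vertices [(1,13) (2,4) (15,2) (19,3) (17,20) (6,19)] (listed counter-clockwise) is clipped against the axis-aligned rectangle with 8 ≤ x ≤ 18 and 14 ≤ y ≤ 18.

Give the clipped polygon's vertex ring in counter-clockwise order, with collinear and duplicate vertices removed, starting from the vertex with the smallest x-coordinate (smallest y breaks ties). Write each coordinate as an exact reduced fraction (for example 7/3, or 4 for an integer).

1. After x ≥ 8: [(8,40/13) (15,2) (19,3) (17,20) (8,211/11)]
2. After x ≤ 18: [(8,40/13) (15,2) (18,11/4) (18,23/2) (17,20) (8,211/11)]
3. After y ≥ 14: [(8,14) (301/17,14) (17,20) (8,211/11)]
4. After y ≤ 18: [(8,18) (8,14) (301/17,14) (293/17,18)]
5. Canonical ring: [(8,14) (301/17,14) (293/17,18) (8,18)]

Clipped polygon: [(8,14) (301/17,14) (293/17,18) (8,18)]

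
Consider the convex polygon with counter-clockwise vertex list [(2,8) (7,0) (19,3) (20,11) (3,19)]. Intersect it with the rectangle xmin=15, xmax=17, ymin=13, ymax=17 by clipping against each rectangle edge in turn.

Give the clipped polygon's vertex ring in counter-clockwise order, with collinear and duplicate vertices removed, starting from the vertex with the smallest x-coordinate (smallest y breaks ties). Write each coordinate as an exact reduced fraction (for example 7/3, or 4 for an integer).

1. After x ≥ 15: [(15,2) (19,3) (20,11) (15,227/17)]
2. After x ≤ 17: [(15,2) (17,5/2) (17,211/17) (15,227/17)]
3. After y ≥ 13: [(15,13) (63/4,13) (15,227/17)]
4. After y ≤ 17: [(15,13) (63/4,13) (15,227/17)]
5. Canonical ring: [(15,13) (63/4,13) (15,227/17)]

Clipped polygon: [(15,13) (63/4,13) (15,227/17)]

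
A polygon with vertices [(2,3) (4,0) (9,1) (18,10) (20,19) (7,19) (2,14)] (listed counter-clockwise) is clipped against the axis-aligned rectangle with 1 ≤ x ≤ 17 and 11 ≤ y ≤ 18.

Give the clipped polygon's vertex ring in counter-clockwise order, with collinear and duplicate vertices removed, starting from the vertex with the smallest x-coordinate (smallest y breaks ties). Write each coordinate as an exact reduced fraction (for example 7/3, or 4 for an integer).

Clipped polygon: [(2,11) (17,11) (17,18) (6,18) (2,14)]

1. After x ≥ 1: [(2,3) (4,0) (9,1) (18,10) (20,19) (7,19) (2,14)]
2. After x ≤ 17: [(2,3) (4,0) (9,1) (17,9) (17,19) (7,19) (2,14)]
3. After y ≥ 11: [(2,11) (17,11) (17,19) (7,19) (2,14)]
4. After y ≤ 18: [(2,11) (17,11) (17,18) (6,18) (2,14)]
5. Canonical ring: [(2,11) (17,11) (17,18) (6,18) (2,14)]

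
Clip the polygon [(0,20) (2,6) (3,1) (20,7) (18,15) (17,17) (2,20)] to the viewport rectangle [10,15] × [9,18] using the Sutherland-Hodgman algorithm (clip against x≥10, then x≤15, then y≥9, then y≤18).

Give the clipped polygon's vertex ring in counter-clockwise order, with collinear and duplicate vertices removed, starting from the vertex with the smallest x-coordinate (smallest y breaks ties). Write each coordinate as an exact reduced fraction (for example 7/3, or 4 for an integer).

1. After x ≥ 10: [(10,59/17) (20,7) (18,15) (17,17) (10,92/5)]
2. After x ≤ 15: [(10,59/17) (15,89/17) (15,87/5) (10,92/5)]
3. After y ≥ 9: [(10,9) (15,9) (15,87/5) (10,92/5)]
4. After y ≤ 18: [(10,18) (10,9) (15,9) (15,87/5) (12,18)]
5. Canonical ring: [(10,9) (15,9) (15,87/5) (12,18) (10,18)]

Clipped polygon: [(10,9) (15,9) (15,87/5) (12,18) (10,18)]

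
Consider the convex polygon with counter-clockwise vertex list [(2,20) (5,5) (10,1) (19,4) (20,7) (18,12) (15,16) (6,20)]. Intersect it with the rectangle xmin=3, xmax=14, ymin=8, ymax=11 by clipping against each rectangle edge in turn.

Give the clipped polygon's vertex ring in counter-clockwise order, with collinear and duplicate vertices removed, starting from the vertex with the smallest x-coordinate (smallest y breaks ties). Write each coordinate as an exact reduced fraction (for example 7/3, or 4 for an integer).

Clipped polygon: [(19/5,11) (22/5,8) (14,8) (14,11)]

1. After x ≥ 3: [(3,20) (3,15) (5,5) (10,1) (19,4) (20,7) (18,12) (15,16) (6,20)]
2. After x ≤ 14: [(3,20) (3,15) (5,5) (10,1) (14,7/3) (14,148/9) (6,20)]
3. After y ≥ 8: [(3,20) (3,15) (22/5,8) (14,8) (14,148/9) (6,20)]
4. After y ≤ 11: [(19/5,11) (22/5,8) (14,8) (14,11)]
5. Canonical ring: [(19/5,11) (22/5,8) (14,8) (14,11)]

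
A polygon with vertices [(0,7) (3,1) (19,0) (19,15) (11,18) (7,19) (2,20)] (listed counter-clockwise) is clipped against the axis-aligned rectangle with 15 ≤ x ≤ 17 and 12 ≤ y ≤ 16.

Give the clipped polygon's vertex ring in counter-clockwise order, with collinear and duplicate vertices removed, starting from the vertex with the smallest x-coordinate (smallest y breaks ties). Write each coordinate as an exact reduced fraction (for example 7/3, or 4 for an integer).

Clipped polygon: [(15,12) (17,12) (17,63/4) (49/3,16) (15,16)]

1. After x ≥ 15: [(15,1/4) (19,0) (19,15) (15,33/2)]
2. After x ≤ 17: [(15,1/4) (17,1/8) (17,63/4) (15,33/2)]
3. After y ≥ 12: [(15,12) (17,12) (17,63/4) (15,33/2)]
4. After y ≤ 16: [(15,16) (15,12) (17,12) (17,63/4) (49/3,16)]
5. Canonical ring: [(15,12) (17,12) (17,63/4) (49/3,16) (15,16)]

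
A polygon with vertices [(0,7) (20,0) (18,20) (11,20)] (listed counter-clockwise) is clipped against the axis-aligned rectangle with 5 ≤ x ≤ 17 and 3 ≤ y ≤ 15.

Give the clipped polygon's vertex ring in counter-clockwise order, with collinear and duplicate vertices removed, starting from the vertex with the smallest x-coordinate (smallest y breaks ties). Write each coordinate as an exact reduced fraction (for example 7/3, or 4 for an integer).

1. After x ≥ 5: [(5,142/11) (5,21/4) (20,0) (18,20) (11,20)]
2. After x ≤ 17: [(5,142/11) (5,21/4) (17,21/20) (17,20) (11,20)]
3. After y ≥ 3: [(5,142/11) (5,21/4) (80/7,3) (17,3) (17,20) (11,20)]
4. After y ≤ 15: [(88/13,15) (5,142/11) (5,21/4) (80/7,3) (17,3) (17,15)]
5. Canonical ring: [(5,21/4) (80/7,3) (17,3) (17,15) (88/13,15) (5,142/11)]

Clipped polygon: [(5,21/4) (80/7,3) (17,3) (17,15) (88/13,15) (5,142/11)]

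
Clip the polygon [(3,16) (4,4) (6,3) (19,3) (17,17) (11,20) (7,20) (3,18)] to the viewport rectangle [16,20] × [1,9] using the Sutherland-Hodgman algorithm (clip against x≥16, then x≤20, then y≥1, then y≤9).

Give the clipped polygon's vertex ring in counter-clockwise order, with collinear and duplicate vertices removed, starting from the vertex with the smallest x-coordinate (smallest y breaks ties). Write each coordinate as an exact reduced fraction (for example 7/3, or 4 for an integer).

1. After x ≥ 16: [(16,3) (19,3) (17,17) (16,35/2)]
2. After x ≤ 20: [(16,3) (19,3) (17,17) (16,35/2)]
3. After y ≥ 1: [(16,3) (19,3) (17,17) (16,35/2)]
4. After y ≤ 9: [(16,9) (16,3) (19,3) (127/7,9)]
5. Canonical ring: [(16,3) (19,3) (127/7,9) (16,9)]

Clipped polygon: [(16,3) (19,3) (127/7,9) (16,9)]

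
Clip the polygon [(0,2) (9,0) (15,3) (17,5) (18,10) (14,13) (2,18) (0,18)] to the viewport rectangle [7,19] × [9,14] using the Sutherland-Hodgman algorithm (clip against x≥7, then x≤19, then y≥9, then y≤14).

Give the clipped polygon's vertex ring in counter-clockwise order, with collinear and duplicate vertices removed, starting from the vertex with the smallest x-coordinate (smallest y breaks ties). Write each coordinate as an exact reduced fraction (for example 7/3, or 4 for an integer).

1. After x ≥ 7: [(7,4/9) (9,0) (15,3) (17,5) (18,10) (14,13) (7,191/12)]
2. After x ≤ 19: [(7,4/9) (9,0) (15,3) (17,5) (18,10) (14,13) (7,191/12)]
3. After y ≥ 9: [(7,9) (89/5,9) (18,10) (14,13) (7,191/12)]
4. After y ≤ 14: [(7,14) (7,9) (89/5,9) (18,10) (14,13) (58/5,14)]
5. Canonical ring: [(7,9) (89/5,9) (18,10) (14,13) (58/5,14) (7,14)]

Clipped polygon: [(7,9) (89/5,9) (18,10) (14,13) (58/5,14) (7,14)]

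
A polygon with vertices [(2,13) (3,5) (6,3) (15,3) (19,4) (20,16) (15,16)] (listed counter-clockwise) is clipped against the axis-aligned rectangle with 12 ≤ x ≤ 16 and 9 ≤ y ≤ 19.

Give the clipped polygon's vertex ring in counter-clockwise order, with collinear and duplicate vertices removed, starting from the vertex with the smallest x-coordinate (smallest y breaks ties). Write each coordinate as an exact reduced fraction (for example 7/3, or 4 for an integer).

Clipped polygon: [(12,9) (16,9) (16,16) (15,16) (12,199/13)]

1. After x ≥ 12: [(12,199/13) (12,3) (15,3) (19,4) (20,16) (15,16)]
2. After x ≤ 16: [(12,199/13) (12,3) (15,3) (16,13/4) (16,16) (15,16)]
3. After y ≥ 9: [(12,199/13) (12,9) (16,9) (16,16) (15,16)]
4. After y ≤ 19: [(12,199/13) (12,9) (16,9) (16,16) (15,16)]
5. Canonical ring: [(12,9) (16,9) (16,16) (15,16) (12,199/13)]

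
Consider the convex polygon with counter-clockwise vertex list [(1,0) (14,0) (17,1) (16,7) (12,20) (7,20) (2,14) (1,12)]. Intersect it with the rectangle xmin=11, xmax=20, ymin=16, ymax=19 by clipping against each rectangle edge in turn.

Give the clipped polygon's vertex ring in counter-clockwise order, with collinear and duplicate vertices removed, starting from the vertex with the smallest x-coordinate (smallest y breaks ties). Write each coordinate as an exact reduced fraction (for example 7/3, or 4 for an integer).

Clipped polygon: [(11,16) (172/13,16) (160/13,19) (11,19)]

1. After x ≥ 11: [(11,0) (14,0) (17,1) (16,7) (12,20) (11,20)]
2. After x ≤ 20: [(11,0) (14,0) (17,1) (16,7) (12,20) (11,20)]
3. After y ≥ 16: [(11,16) (172/13,16) (12,20) (11,20)]
4. After y ≤ 19: [(11,19) (11,16) (172/13,16) (160/13,19)]
5. Canonical ring: [(11,16) (172/13,16) (160/13,19) (11,19)]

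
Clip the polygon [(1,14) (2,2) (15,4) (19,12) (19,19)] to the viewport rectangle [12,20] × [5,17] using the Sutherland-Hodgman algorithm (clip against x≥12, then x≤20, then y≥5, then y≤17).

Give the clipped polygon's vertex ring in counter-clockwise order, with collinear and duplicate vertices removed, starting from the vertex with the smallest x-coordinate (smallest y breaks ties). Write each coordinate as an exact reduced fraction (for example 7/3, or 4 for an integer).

1. After x ≥ 12: [(12,307/18) (12,46/13) (15,4) (19,12) (19,19)]
2. After x ≤ 20: [(12,307/18) (12,46/13) (15,4) (19,12) (19,19)]
3. After y ≥ 5: [(12,307/18) (12,5) (31/2,5) (19,12) (19,19)]
4. After y ≤ 17: [(12,17) (12,5) (31/2,5) (19,12) (19,17)]
5. Canonical ring: [(12,5) (31/2,5) (19,12) (19,17) (12,17)]

Clipped polygon: [(12,5) (31/2,5) (19,12) (19,17) (12,17)]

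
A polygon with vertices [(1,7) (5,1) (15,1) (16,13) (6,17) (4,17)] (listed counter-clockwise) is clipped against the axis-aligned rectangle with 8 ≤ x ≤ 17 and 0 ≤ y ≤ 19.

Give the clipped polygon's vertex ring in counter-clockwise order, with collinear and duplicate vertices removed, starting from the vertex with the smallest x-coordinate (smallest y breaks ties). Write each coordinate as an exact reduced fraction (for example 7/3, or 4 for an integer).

1. After x ≥ 8: [(8,1) (15,1) (16,13) (8,81/5)]
2. After x ≤ 17: [(8,1) (15,1) (16,13) (8,81/5)]
3. After y ≥ 0: [(8,1) (15,1) (16,13) (8,81/5)]
4. After y ≤ 19: [(8,1) (15,1) (16,13) (8,81/5)]
5. Canonical ring: [(8,1) (15,1) (16,13) (8,81/5)]

Clipped polygon: [(8,1) (15,1) (16,13) (8,81/5)]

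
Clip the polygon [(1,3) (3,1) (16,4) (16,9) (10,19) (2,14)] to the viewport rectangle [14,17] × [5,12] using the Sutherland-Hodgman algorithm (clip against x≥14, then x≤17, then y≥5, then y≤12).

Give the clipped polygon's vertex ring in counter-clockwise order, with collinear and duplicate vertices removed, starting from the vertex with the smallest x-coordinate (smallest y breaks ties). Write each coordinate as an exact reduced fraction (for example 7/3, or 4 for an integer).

1. After x ≥ 14: [(14,46/13) (16,4) (16,9) (14,37/3)]
2. After x ≤ 17: [(14,46/13) (16,4) (16,9) (14,37/3)]
3. After y ≥ 5: [(14,5) (16,5) (16,9) (14,37/3)]
4. After y ≤ 12: [(14,12) (14,5) (16,5) (16,9) (71/5,12)]
5. Canonical ring: [(14,5) (16,5) (16,9) (71/5,12) (14,12)]

Clipped polygon: [(14,5) (16,5) (16,9) (71/5,12) (14,12)]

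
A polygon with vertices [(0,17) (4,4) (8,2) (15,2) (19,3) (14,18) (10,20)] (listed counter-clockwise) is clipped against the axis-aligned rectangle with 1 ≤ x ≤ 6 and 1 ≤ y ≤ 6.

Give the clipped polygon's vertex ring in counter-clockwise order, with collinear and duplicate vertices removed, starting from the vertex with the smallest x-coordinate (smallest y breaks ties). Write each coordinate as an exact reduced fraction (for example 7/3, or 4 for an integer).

1. After x ≥ 1: [(1,173/10) (1,55/4) (4,4) (8,2) (15,2) (19,3) (14,18) (10,20)]
2. After x ≤ 6: [(6,94/5) (1,173/10) (1,55/4) (4,4) (6,3)]
3. After y ≥ 1: [(6,94/5) (1,173/10) (1,55/4) (4,4) (6,3)]
4. After y ≤ 6: [(6,6) (44/13,6) (4,4) (6,3)]
5. Canonical ring: [(44/13,6) (4,4) (6,3) (6,6)]

Clipped polygon: [(44/13,6) (4,4) (6,3) (6,6)]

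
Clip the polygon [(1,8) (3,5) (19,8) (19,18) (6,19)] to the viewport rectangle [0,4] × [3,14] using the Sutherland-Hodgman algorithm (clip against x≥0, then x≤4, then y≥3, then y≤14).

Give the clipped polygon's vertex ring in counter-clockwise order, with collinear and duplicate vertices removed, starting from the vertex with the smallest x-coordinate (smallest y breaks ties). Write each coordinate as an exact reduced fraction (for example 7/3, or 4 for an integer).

1. After x ≥ 0: [(1,8) (3,5) (19,8) (19,18) (6,19)]
2. After x ≤ 4: [(4,73/5) (1,8) (3,5) (4,83/16)]
3. After y ≥ 3: [(4,73/5) (1,8) (3,5) (4,83/16)]
4. After y ≤ 14: [(4,14) (41/11,14) (1,8) (3,5) (4,83/16)]
5. Canonical ring: [(1,8) (3,5) (4,83/16) (4,14) (41/11,14)]

Clipped polygon: [(1,8) (3,5) (4,83/16) (4,14) (41/11,14)]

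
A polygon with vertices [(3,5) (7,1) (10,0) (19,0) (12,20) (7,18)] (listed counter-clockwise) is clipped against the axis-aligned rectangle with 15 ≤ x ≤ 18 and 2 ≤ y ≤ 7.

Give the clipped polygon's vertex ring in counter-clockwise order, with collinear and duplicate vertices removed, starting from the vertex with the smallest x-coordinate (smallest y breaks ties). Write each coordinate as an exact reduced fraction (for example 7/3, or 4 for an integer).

1. After x ≥ 15: [(15,0) (19,0) (15,80/7)]
2. After x ≤ 18: [(15,0) (18,0) (18,20/7) (15,80/7)]
3. After y ≥ 2: [(15,2) (18,2) (18,20/7) (15,80/7)]
4. After y ≤ 7: [(15,7) (15,2) (18,2) (18,20/7) (331/20,7)]
5. Canonical ring: [(15,2) (18,2) (18,20/7) (331/20,7) (15,7)]

Clipped polygon: [(15,2) (18,2) (18,20/7) (331/20,7) (15,7)]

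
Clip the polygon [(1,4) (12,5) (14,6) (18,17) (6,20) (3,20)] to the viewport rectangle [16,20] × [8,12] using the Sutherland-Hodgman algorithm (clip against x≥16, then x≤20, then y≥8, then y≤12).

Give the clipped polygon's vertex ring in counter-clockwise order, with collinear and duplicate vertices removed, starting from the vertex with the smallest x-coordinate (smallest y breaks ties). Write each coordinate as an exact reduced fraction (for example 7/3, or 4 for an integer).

1. After x ≥ 16: [(16,23/2) (18,17) (16,35/2)]
2. After x ≤ 20: [(16,23/2) (18,17) (16,35/2)]
3. After y ≥ 8: [(16,23/2) (18,17) (16,35/2)]
4. After y ≤ 12: [(16,12) (16,23/2) (178/11,12)]
5. Canonical ring: [(16,23/2) (178/11,12) (16,12)]

Clipped polygon: [(16,23/2) (178/11,12) (16,12)]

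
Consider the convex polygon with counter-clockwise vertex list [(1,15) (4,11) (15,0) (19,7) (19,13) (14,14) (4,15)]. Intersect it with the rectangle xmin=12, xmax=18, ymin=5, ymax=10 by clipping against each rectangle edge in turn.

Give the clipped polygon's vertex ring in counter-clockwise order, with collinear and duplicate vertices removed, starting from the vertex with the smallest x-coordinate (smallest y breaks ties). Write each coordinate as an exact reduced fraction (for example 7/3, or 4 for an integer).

1. After x ≥ 12: [(12,3) (15,0) (19,7) (19,13) (14,14) (12,71/5)]
2. After x ≤ 18: [(12,3) (15,0) (18,21/4) (18,66/5) (14,14) (12,71/5)]
3. After y ≥ 5: [(12,5) (125/7,5) (18,21/4) (18,66/5) (14,14) (12,71/5)]
4. After y ≤ 10: [(12,10) (12,5) (125/7,5) (18,21/4) (18,10)]
5. Canonical ring: [(12,5) (125/7,5) (18,21/4) (18,10) (12,10)]

Clipped polygon: [(12,5) (125/7,5) (18,21/4) (18,10) (12,10)]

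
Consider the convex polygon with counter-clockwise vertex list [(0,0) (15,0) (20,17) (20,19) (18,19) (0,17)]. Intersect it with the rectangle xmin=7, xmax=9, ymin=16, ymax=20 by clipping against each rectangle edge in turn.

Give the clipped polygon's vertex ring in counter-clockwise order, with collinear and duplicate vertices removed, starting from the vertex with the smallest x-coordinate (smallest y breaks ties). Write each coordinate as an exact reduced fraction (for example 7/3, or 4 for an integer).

1. After x ≥ 7: [(7,0) (15,0) (20,17) (20,19) (18,19) (7,160/9)]
2. After x ≤ 9: [(7,0) (9,0) (9,18) (7,160/9)]
3. After y ≥ 16: [(7,16) (9,16) (9,18) (7,160/9)]
4. After y ≤ 20: [(7,16) (9,16) (9,18) (7,160/9)]
5. Canonical ring: [(7,16) (9,16) (9,18) (7,160/9)]

Clipped polygon: [(7,16) (9,16) (9,18) (7,160/9)]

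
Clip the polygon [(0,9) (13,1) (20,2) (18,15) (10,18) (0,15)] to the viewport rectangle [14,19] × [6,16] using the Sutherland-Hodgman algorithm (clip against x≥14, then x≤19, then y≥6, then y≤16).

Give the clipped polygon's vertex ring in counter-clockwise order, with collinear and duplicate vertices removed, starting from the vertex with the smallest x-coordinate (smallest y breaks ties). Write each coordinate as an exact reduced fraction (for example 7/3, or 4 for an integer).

Clipped polygon: [(14,6) (19,6) (19,17/2) (18,15) (46/3,16) (14,16)]

1. After x ≥ 14: [(14,8/7) (20,2) (18,15) (14,33/2)]
2. After x ≤ 19: [(14,8/7) (19,13/7) (19,17/2) (18,15) (14,33/2)]
3. After y ≥ 6: [(14,6) (19,6) (19,17/2) (18,15) (14,33/2)]
4. After y ≤ 16: [(14,16) (14,6) (19,6) (19,17/2) (18,15) (46/3,16)]
5. Canonical ring: [(14,6) (19,6) (19,17/2) (18,15) (46/3,16) (14,16)]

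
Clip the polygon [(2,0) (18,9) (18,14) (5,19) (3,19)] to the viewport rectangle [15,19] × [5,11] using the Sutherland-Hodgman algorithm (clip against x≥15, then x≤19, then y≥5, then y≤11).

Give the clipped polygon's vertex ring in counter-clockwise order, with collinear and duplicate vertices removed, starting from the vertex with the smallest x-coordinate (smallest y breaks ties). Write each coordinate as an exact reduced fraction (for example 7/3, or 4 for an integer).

1. After x ≥ 15: [(15,117/16) (18,9) (18,14) (15,197/13)]
2. After x ≤ 19: [(15,117/16) (18,9) (18,14) (15,197/13)]
3. After y ≥ 5: [(15,117/16) (18,9) (18,14) (15,197/13)]
4. After y ≤ 11: [(15,11) (15,117/16) (18,9) (18,11)]
5. Canonical ring: [(15,117/16) (18,9) (18,11) (15,11)]

Clipped polygon: [(15,117/16) (18,9) (18,11) (15,11)]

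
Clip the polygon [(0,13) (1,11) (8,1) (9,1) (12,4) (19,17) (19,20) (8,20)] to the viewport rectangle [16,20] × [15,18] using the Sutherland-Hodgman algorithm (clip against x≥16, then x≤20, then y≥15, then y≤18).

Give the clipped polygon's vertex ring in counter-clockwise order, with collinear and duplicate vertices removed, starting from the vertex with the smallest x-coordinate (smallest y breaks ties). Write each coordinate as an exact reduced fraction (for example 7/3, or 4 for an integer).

Clipped polygon: [(16,15) (233/13,15) (19,17) (19,18) (16,18)]

1. After x ≥ 16: [(16,80/7) (19,17) (19,20) (16,20)]
2. After x ≤ 20: [(16,80/7) (19,17) (19,20) (16,20)]
3. After y ≥ 15: [(16,15) (233/13,15) (19,17) (19,20) (16,20)]
4. After y ≤ 18: [(16,18) (16,15) (233/13,15) (19,17) (19,18)]
5. Canonical ring: [(16,15) (233/13,15) (19,17) (19,18) (16,18)]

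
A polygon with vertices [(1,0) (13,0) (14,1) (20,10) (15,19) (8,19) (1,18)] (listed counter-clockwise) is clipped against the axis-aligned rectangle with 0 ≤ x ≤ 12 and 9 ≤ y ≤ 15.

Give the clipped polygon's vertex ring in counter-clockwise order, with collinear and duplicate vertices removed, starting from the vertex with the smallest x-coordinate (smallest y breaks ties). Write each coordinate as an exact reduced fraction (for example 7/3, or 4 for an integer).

Clipped polygon: [(1,9) (12,9) (12,15) (1,15)]

1. After x ≥ 0: [(1,0) (13,0) (14,1) (20,10) (15,19) (8,19) (1,18)]
2. After x ≤ 12: [(1,0) (12,0) (12,19) (8,19) (1,18)]
3. After y ≥ 9: [(1,9) (12,9) (12,19) (8,19) (1,18)]
4. After y ≤ 15: [(1,15) (1,9) (12,9) (12,15)]
5. Canonical ring: [(1,9) (12,9) (12,15) (1,15)]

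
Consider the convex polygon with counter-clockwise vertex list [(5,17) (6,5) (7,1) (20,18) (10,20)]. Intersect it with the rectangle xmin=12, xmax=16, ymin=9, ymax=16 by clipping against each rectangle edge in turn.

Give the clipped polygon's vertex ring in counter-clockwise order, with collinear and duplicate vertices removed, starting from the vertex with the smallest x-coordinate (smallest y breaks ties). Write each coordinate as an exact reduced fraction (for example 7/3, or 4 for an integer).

Clipped polygon: [(12,9) (223/17,9) (16,166/13) (16,16) (12,16)]

1. After x ≥ 12: [(12,98/13) (20,18) (12,98/5)]
2. After x ≤ 16: [(12,98/13) (16,166/13) (16,94/5) (12,98/5)]
3. After y ≥ 9: [(12,9) (223/17,9) (16,166/13) (16,94/5) (12,98/5)]
4. After y ≤ 16: [(12,16) (12,9) (223/17,9) (16,166/13) (16,16)]
5. Canonical ring: [(12,9) (223/17,9) (16,166/13) (16,16) (12,16)]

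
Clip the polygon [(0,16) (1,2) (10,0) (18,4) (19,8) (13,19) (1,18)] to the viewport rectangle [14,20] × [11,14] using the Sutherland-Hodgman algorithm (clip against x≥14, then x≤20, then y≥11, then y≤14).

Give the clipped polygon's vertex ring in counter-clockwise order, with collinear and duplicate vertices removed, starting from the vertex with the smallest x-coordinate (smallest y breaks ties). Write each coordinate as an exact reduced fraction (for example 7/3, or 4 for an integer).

Clipped polygon: [(14,11) (191/11,11) (173/11,14) (14,14)]

1. After x ≥ 14: [(14,2) (18,4) (19,8) (14,103/6)]
2. After x ≤ 20: [(14,2) (18,4) (19,8) (14,103/6)]
3. After y ≥ 11: [(14,11) (191/11,11) (14,103/6)]
4. After y ≤ 14: [(14,14) (14,11) (191/11,11) (173/11,14)]
5. Canonical ring: [(14,11) (191/11,11) (173/11,14) (14,14)]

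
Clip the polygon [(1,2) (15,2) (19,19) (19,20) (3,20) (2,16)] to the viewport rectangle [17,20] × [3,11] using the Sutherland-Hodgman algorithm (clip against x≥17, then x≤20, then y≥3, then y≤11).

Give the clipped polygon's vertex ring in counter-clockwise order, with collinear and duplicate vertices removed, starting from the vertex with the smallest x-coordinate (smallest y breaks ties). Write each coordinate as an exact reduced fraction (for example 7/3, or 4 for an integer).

Clipped polygon: [(17,21/2) (291/17,11) (17,11)]

1. After x ≥ 17: [(17,21/2) (19,19) (19,20) (17,20)]
2. After x ≤ 20: [(17,21/2) (19,19) (19,20) (17,20)]
3. After y ≥ 3: [(17,21/2) (19,19) (19,20) (17,20)]
4. After y ≤ 11: [(17,11) (17,21/2) (291/17,11)]
5. Canonical ring: [(17,21/2) (291/17,11) (17,11)]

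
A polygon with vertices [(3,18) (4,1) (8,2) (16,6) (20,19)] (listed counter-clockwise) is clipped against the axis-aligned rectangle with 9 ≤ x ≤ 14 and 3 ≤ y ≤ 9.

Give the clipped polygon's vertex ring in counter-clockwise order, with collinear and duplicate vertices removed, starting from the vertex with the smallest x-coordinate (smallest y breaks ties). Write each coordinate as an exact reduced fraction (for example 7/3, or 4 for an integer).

1. After x ≥ 9: [(9,312/17) (9,5/2) (16,6) (20,19)]
2. After x ≤ 14: [(14,317/17) (9,312/17) (9,5/2) (14,5)]
3. After y ≥ 3: [(14,317/17) (9,312/17) (9,3) (10,3) (14,5)]
4. After y ≤ 9: [(14,9) (9,9) (9,3) (10,3) (14,5)]
5. Canonical ring: [(9,3) (10,3) (14,5) (14,9) (9,9)]

Clipped polygon: [(9,3) (10,3) (14,5) (14,9) (9,9)]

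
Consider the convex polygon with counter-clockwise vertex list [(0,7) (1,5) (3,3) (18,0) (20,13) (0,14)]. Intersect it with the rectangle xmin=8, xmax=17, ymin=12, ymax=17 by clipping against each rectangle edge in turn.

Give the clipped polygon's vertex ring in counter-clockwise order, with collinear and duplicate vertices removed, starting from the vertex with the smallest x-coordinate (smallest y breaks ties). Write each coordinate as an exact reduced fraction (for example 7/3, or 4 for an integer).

1. After x ≥ 8: [(8,2) (18,0) (20,13) (8,68/5)]
2. After x ≤ 17: [(8,2) (17,1/5) (17,263/20) (8,68/5)]
3. After y ≥ 12: [(8,12) (17,12) (17,263/20) (8,68/5)]
4. After y ≤ 17: [(8,12) (17,12) (17,263/20) (8,68/5)]
5. Canonical ring: [(8,12) (17,12) (17,263/20) (8,68/5)]

Clipped polygon: [(8,12) (17,12) (17,263/20) (8,68/5)]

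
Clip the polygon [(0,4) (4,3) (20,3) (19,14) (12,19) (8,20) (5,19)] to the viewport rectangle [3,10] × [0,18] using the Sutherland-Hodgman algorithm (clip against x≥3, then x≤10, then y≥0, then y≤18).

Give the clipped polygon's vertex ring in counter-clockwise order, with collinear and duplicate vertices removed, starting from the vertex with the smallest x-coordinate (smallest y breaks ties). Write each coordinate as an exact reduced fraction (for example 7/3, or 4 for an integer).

Clipped polygon: [(3,13/4) (4,3) (10,3) (10,18) (14/3,18) (3,13)]

1. After x ≥ 3: [(3,13) (3,13/4) (4,3) (20,3) (19,14) (12,19) (8,20) (5,19)]
2. After x ≤ 10: [(3,13) (3,13/4) (4,3) (10,3) (10,39/2) (8,20) (5,19)]
3. After y ≥ 0: [(3,13) (3,13/4) (4,3) (10,3) (10,39/2) (8,20) (5,19)]
4. After y ≤ 18: [(14/3,18) (3,13) (3,13/4) (4,3) (10,3) (10,18)]
5. Canonical ring: [(3,13/4) (4,3) (10,3) (10,18) (14/3,18) (3,13)]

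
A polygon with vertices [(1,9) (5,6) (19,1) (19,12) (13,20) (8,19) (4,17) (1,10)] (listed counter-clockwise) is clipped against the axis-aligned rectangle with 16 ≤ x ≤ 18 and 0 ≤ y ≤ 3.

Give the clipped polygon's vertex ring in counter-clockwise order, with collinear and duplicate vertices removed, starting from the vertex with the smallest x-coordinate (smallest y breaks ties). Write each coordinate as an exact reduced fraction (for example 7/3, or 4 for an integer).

1. After x ≥ 16: [(16,29/14) (19,1) (19,12) (16,16)]
2. After x ≤ 18: [(16,29/14) (18,19/14) (18,40/3) (16,16)]
3. After y ≥ 0: [(16,29/14) (18,19/14) (18,40/3) (16,16)]
4. After y ≤ 3: [(16,3) (16,29/14) (18,19/14) (18,3)]
5. Canonical ring: [(16,29/14) (18,19/14) (18,3) (16,3)]

Clipped polygon: [(16,29/14) (18,19/14) (18,3) (16,3)]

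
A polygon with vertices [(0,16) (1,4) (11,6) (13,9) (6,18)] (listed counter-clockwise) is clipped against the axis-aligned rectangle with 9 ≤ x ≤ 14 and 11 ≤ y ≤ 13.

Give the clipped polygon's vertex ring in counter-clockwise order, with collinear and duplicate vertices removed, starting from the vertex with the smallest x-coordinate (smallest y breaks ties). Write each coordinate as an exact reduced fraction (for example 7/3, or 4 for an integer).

1. After x ≥ 9: [(9,28/5) (11,6) (13,9) (9,99/7)]
2. After x ≤ 14: [(9,28/5) (11,6) (13,9) (9,99/7)]
3. After y ≥ 11: [(9,11) (103/9,11) (9,99/7)]
4. After y ≤ 13: [(9,13) (9,11) (103/9,11) (89/9,13)]
5. Canonical ring: [(9,11) (103/9,11) (89/9,13) (9,13)]

Clipped polygon: [(9,11) (103/9,11) (89/9,13) (9,13)]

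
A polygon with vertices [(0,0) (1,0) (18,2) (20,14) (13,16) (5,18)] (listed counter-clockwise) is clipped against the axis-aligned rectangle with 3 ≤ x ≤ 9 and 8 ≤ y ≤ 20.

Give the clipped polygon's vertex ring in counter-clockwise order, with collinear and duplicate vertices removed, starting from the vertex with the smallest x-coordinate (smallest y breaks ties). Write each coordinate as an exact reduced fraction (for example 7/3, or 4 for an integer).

1. After x ≥ 3: [(3,54/5) (3,4/17) (18,2) (20,14) (13,16) (5,18)]
2. After x ≤ 9: [(3,54/5) (3,4/17) (9,16/17) (9,17) (5,18)]
3. After y ≥ 8: [(3,54/5) (3,8) (9,8) (9,17) (5,18)]
4. After y ≤ 20: [(3,54/5) (3,8) (9,8) (9,17) (5,18)]
5. Canonical ring: [(3,8) (9,8) (9,17) (5,18) (3,54/5)]

Clipped polygon: [(3,8) (9,8) (9,17) (5,18) (3,54/5)]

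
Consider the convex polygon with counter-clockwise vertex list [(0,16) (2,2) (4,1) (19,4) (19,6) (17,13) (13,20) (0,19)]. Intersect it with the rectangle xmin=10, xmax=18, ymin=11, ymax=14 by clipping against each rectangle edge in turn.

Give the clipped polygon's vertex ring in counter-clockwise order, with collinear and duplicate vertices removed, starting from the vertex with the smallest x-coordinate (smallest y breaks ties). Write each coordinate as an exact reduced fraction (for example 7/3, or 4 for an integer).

1. After x ≥ 10: [(10,11/5) (19,4) (19,6) (17,13) (13,20) (10,257/13)]
2. After x ≤ 18: [(10,11/5) (18,19/5) (18,19/2) (17,13) (13,20) (10,257/13)]
3. After y ≥ 11: [(10,11) (123/7,11) (17,13) (13,20) (10,257/13)]
4. After y ≤ 14: [(10,14) (10,11) (123/7,11) (17,13) (115/7,14)]
5. Canonical ring: [(10,11) (123/7,11) (17,13) (115/7,14) (10,14)]

Clipped polygon: [(10,11) (123/7,11) (17,13) (115/7,14) (10,14)]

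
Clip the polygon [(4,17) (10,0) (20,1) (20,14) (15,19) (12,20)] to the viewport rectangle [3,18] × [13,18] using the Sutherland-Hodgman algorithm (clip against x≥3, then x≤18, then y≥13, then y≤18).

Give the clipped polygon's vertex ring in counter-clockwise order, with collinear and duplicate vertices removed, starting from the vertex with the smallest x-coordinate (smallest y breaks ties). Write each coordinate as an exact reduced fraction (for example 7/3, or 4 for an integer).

1. After x ≥ 3: [(4,17) (10,0) (20,1) (20,14) (15,19) (12,20)]
2. After x ≤ 18: [(4,17) (10,0) (18,4/5) (18,16) (15,19) (12,20)]
3. After y ≥ 13: [(4,17) (92/17,13) (18,13) (18,16) (15,19) (12,20)]
4. After y ≤ 18: [(20/3,18) (4,17) (92/17,13) (18,13) (18,16) (16,18)]
5. Canonical ring: [(4,17) (92/17,13) (18,13) (18,16) (16,18) (20/3,18)]

Clipped polygon: [(4,17) (92/17,13) (18,13) (18,16) (16,18) (20/3,18)]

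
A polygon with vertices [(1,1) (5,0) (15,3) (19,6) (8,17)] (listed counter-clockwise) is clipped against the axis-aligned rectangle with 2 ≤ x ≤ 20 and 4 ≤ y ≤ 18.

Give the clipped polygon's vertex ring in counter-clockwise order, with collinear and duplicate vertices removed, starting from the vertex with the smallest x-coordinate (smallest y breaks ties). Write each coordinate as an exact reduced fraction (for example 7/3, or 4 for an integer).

1. After x ≥ 2: [(2,23/7) (2,3/4) (5,0) (15,3) (19,6) (8,17)]
2. After x ≤ 20: [(2,23/7) (2,3/4) (5,0) (15,3) (19,6) (8,17)]
3. After y ≥ 4: [(37/16,4) (49/3,4) (19,6) (8,17)]
4. After y ≤ 18: [(37/16,4) (49/3,4) (19,6) (8,17)]
5. Canonical ring: [(37/16,4) (49/3,4) (19,6) (8,17)]

Clipped polygon: [(37/16,4) (49/3,4) (19,6) (8,17)]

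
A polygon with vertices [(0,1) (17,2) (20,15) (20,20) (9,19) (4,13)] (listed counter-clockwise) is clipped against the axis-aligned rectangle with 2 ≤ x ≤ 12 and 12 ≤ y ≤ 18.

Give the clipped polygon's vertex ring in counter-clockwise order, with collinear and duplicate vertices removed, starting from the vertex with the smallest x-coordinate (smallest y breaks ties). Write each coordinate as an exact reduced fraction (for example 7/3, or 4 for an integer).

1. After x ≥ 2: [(2,7) (2,19/17) (17,2) (20,15) (20,20) (9,19) (4,13)]
2. After x ≤ 12: [(2,7) (2,19/17) (12,29/17) (12,212/11) (9,19) (4,13)]
3. After y ≥ 12: [(11/3,12) (12,12) (12,212/11) (9,19) (4,13)]
4. After y ≤ 18: [(11/3,12) (12,12) (12,18) (49/6,18) (4,13)]
5. Canonical ring: [(11/3,12) (12,12) (12,18) (49/6,18) (4,13)]

Clipped polygon: [(11/3,12) (12,12) (12,18) (49/6,18) (4,13)]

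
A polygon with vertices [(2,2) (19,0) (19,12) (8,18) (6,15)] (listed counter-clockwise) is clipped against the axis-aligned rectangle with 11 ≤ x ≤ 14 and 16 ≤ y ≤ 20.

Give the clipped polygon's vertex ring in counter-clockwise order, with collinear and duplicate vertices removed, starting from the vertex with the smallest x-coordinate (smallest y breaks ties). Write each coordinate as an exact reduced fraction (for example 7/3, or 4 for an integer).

Clipped polygon: [(11,16) (35/3,16) (11,180/11)]

1. After x ≥ 11: [(11,16/17) (19,0) (19,12) (11,180/11)]
2. After x ≤ 14: [(11,16/17) (14,10/17) (14,162/11) (11,180/11)]
3. After y ≥ 16: [(11,16) (35/3,16) (11,180/11)]
4. After y ≤ 20: [(11,16) (35/3,16) (11,180/11)]
5. Canonical ring: [(11,16) (35/3,16) (11,180/11)]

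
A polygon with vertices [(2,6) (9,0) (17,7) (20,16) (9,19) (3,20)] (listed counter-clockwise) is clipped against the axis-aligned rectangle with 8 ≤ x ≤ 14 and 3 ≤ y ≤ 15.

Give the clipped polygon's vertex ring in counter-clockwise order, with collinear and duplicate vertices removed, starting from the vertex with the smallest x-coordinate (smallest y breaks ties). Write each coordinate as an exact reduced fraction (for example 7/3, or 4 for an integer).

1. After x ≥ 8: [(8,6/7) (9,0) (17,7) (20,16) (9,19) (8,115/6)]
2. After x ≤ 14: [(8,6/7) (9,0) (14,35/8) (14,194/11) (9,19) (8,115/6)]
3. After y ≥ 3: [(8,3) (87/7,3) (14,35/8) (14,194/11) (9,19) (8,115/6)]
4. After y ≤ 15: [(8,15) (8,3) (87/7,3) (14,35/8) (14,15)]
5. Canonical ring: [(8,3) (87/7,3) (14,35/8) (14,15) (8,15)]

Clipped polygon: [(8,3) (87/7,3) (14,35/8) (14,15) (8,15)]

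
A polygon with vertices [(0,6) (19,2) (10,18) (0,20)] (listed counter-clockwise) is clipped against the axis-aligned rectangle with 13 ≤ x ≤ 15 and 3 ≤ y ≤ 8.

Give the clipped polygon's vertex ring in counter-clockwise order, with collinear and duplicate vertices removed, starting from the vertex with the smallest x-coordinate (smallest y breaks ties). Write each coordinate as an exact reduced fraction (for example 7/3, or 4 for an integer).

1. After x ≥ 13: [(13,62/19) (19,2) (13,38/3)]
2. After x ≤ 15: [(13,62/19) (15,54/19) (15,82/9) (13,38/3)]
3. After y ≥ 3: [(13,62/19) (57/4,3) (15,3) (15,82/9) (13,38/3)]
4. After y ≤ 8: [(13,8) (13,62/19) (57/4,3) (15,3) (15,8)]
5. Canonical ring: [(13,62/19) (57/4,3) (15,3) (15,8) (13,8)]

Clipped polygon: [(13,62/19) (57/4,3) (15,3) (15,8) (13,8)]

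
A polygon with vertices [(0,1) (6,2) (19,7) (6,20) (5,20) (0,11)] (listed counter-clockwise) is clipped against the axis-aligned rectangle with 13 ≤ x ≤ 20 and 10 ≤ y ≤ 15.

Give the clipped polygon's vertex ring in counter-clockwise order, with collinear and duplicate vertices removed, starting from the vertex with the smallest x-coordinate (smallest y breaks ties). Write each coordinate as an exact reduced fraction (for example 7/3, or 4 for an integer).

1. After x ≥ 13: [(13,61/13) (19,7) (13,13)]
2. After x ≤ 20: [(13,61/13) (19,7) (13,13)]
3. After y ≥ 10: [(13,10) (16,10) (13,13)]
4. After y ≤ 15: [(13,10) (16,10) (13,13)]
5. Canonical ring: [(13,10) (16,10) (13,13)]

Clipped polygon: [(13,10) (16,10) (13,13)]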